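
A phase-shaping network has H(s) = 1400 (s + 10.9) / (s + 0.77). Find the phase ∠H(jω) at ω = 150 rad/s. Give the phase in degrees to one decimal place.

-3.9°

∠(j150 + 10.9) = arctan(150/10.9) = 85.84°
∠(j150 + 0.77) = arctan(150/0.77) = 89.71°
∠H(j150) = 85.84° − 89.71° = -3.86°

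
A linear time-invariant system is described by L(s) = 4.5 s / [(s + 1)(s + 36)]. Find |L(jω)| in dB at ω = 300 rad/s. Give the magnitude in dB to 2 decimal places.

|j300| = 300
|j300 + 1| = √(300² + 1²) = 300
|j300 + 36| = √(300² + 36²) = 302.2
|L(j300)| = 4.5 × 300 / (300 × 302.2) = 0.014893
20 log₁₀(0.014893) = -36.540 dB

-36.54 dB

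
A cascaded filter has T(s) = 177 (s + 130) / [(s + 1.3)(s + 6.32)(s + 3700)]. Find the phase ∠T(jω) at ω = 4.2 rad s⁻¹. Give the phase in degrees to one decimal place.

∠(j4.2 + 130) = arctan(4.2/130) = 1.85°
∠(j4.2 + 1.3) = arctan(4.2/1.3) = 72.80°
∠(j4.2 + 6.32) = arctan(4.2/6.32) = 33.61°
∠(j4.2 + 3700) = arctan(4.2/3700) = 0.07°
∠T(j4.2) = 1.85° − (72.80° + 33.61° + 0.07°) = -104.62°

-104.6°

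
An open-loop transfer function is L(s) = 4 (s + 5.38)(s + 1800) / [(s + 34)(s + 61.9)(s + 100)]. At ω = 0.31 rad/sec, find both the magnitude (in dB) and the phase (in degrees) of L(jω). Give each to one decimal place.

|L| = -14.7 dB, ∠L = 2.3°

|j0.31 + 5.38| = √(0.31² + 5.38²) = 5.389
|j0.31 + 1800| = √(0.31² + 1800²) = 1800
|j0.31 + 34| = √(0.31² + 34²) = 34
|j0.31 + 61.9| = √(0.31² + 61.9²) = 61.9
|j0.31 + 100| = √(0.31² + 100²) = 100
|L(j0.31)| = 4 × 5.389 × 1800 / (34 × 61.9 × 100) = 0.18435
20 log₁₀(0.18435) = -14.69 dB
∠(j0.31 + 5.38) = arctan(0.31/5.38) = 3.30°
∠(j0.31 + 1800) = arctan(0.31/1800) = 0.01°
∠(j0.31 + 34) = arctan(0.31/34) = 0.52°
∠(j0.31 + 61.9) = arctan(0.31/61.9) = 0.29°
∠(j0.31 + 100) = arctan(0.31/100) = 0.18°
∠L(j0.31) = 3.30° + 0.01° − (0.52° + 0.29° + 0.18°) = 2.32°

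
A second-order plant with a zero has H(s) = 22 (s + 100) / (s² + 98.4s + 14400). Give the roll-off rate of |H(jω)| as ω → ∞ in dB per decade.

With 1 zero and 2 poles, the high-frequency asymptotic slope is 20 × (1 − 2) = -20 dB/decade.

-20 dB/decade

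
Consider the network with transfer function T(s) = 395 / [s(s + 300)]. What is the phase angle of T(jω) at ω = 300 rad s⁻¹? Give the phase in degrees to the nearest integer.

∠(j300 + 300) = arctan(300/300) = 45.00°
∠(j300) = 90.00°
∠T(j300) = − (45.00° + 90.00°) = -135.00°

-135°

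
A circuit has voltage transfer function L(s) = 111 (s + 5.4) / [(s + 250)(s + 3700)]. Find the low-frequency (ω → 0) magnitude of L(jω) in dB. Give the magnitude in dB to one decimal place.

L(0) = 111 × 5.4 / (250 × 3700) = 0.000648
20 log₁₀(0.000648) = -63.77 dB

-63.8 dB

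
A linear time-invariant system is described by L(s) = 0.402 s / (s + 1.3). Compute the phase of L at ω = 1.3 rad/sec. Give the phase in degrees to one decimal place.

45.0°

∠(j1.3) = 90.00°
∠(j1.3 + 1.3) = arctan(1.3/1.3) = 45.00°
∠L(j1.3) = 90.00° − 45.00° = 45.00°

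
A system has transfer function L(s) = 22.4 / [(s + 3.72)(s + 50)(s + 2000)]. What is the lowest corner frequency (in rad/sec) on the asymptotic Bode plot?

3.72 rad/sec

Break frequencies occur at each pole and zero magnitude: 3.72 rad/sec, 50 rad/sec, 2000 rad/sec.
The lowest is 3.72 rad/sec.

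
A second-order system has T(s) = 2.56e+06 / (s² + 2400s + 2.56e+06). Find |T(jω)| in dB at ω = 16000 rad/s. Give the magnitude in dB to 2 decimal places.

-40.01 dB

|(j16000)² + 2400(j16000) + 2.56e+06| = |-2.5344e+08 + j3.84e+07| = 2.563e+08
|T(j16000)| = 2.56e+06 / 2.563e+08 = 0.009987
20 log₁₀(0.009987) = -40.011 dB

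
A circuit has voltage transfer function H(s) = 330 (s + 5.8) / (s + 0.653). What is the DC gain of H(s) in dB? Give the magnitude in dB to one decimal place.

H(0) = 330 × 5.8 / 0.653 = 2931.1
20 log₁₀(2931.1) = 69.34 dB

69.3 dB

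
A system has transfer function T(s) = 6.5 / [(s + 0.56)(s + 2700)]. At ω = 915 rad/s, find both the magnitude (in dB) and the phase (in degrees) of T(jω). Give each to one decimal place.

|T| = -112.1 dB, ∠T = -108.7°

|j915 + 0.56| = √(915² + 0.56²) = 915
|j915 + 2700| = √(915² + 2700²) = 2851
|T(j915)| = 6.5 / (915 × 2851) = 2.4918e-06
20 log₁₀(2.4918e-06) = -112.07 dB
∠(j915 + 0.56) = arctan(915/0.56) = 89.96°
∠(j915 + 2700) = arctan(915/2700) = 18.72°
∠T(j915) = − (89.96° + 18.72°) = -108.69°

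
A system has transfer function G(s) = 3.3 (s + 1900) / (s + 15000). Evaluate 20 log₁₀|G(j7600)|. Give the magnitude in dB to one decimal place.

3.7 dB

|j7600 + 1900| = √(7600² + 1900²) = 7834
|j7600 + 15000| = √(7600² + 15000²) = 1.682e+04
|G(j7600)| = 3.3 × 7834 / 1.682e+04 = 1.5374
20 log₁₀(1.5374) = 3.74 dB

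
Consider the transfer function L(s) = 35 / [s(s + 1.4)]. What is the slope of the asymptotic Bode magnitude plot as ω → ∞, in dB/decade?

With 0 zeros and 2 poles, the high-frequency asymptotic slope is 20 × (0 − 2) = -40 dB/decade.

-40 dB/decade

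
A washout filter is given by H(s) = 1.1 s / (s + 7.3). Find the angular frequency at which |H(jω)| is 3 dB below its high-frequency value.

For a single-pole high-pass, the −3 dB point is at the pole: ω = 7.3 rad/sec.

7.3 rad/sec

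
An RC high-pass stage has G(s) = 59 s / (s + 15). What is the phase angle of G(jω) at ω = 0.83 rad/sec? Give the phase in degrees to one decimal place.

86.8°

∠(j0.83) = 90.00°
∠(j0.83 + 15) = arctan(0.83/15) = 3.17°
∠G(j0.83) = 90.00° − 3.17° = 86.83°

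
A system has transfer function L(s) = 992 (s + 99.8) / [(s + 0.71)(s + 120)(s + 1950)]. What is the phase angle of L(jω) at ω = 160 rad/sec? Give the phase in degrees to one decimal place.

-89.5°

∠(j160 + 99.8) = arctan(160/99.8) = 58.05°
∠(j160 + 0.71) = arctan(160/0.71) = 89.75°
∠(j160 + 120) = arctan(160/120) = 53.13°
∠(j160 + 1950) = arctan(160/1950) = 4.69°
∠L(j160) = 58.05° − (89.75° + 53.13° + 4.69°) = -89.52°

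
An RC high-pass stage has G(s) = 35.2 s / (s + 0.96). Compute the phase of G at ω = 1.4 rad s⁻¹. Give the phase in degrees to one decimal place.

34.4°

∠(j1.4) = 90.00°
∠(j1.4 + 0.96) = arctan(1.4/0.96) = 55.56°
∠G(j1.4) = 90.00° − 55.56° = 34.44°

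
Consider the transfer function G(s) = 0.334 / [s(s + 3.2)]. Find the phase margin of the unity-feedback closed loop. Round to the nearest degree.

Gain crossover: |G(jω)| = 1 at ω ≈ 0.104 rad s⁻¹.
∠G(j0.104) = −90° − arctan(0.104/3.2) ≈ -91.87°
PM = 180° + (-91.87°) = 88.13°

88 deg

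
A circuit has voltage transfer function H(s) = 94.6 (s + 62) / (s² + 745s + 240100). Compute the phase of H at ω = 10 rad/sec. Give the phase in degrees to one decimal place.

∠(j10 + 62) = arctan(10/62) = 9.16°
∠[(j10)² + 745(j10) + 240100] = ∠[2.4e+05 + j7450] = 1.78°
∠H(j10) = 9.16° − 1.78° = 7.38°

7.4°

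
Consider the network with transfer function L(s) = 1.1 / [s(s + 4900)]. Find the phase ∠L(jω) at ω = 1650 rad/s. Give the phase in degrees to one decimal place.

-108.6 deg

∠(j1650 + 4900) = arctan(1650/4900) = 18.61°
∠(j1650) = 90.00°
∠L(j1650) = − (18.61° + 90.00°) = -108.61°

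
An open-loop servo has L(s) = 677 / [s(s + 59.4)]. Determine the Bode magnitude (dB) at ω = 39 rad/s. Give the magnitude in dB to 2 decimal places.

|j39 + 59.4| = √(39² + 59.4²) = 71.06
|j39| = 39
|L(j39)| = 677 / (71.06 × 39) = 0.24429
20 log₁₀(0.24429) = -12.242 dB

-12.24 dB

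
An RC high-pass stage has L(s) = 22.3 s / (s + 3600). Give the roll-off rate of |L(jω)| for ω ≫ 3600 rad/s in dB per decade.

With 1 zero and 1 pole, the high-frequency asymptotic slope is 20 × (1 − 1) = 0 dB/decade.

0 dB/decade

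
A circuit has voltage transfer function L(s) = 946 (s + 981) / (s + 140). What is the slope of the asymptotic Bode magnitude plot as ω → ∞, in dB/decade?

0 dB/decade

With 1 zero and 1 pole, the high-frequency asymptotic slope is 20 × (1 − 1) = 0 dB/decade.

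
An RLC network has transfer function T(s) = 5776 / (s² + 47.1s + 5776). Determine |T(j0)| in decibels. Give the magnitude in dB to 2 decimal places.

T(0) = 5776 / 5776 = 1
20 log₁₀(1) = 0.000 dB

0.00 dB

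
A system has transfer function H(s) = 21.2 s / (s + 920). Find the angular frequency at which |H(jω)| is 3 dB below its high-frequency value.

920 rad/s

For a single-pole high-pass, the −3 dB point is at the pole: ω = 920 rad/s.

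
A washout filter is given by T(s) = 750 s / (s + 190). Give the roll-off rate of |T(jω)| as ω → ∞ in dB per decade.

With 1 zero and 1 pole, the high-frequency asymptotic slope is 20 × (1 − 1) = 0 dB/decade.

0 dB/decade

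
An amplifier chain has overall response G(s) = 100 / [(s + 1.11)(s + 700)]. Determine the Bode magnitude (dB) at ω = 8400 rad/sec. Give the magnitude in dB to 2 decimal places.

|j8400 + 1.11| = √(8400² + 1.11²) = 8400
|j8400 + 700| = √(8400² + 700²) = 8429
|G(j8400)| = 100 / (8400 × 8429) = 1.4123e-06
20 log₁₀(1.4123e-06) = -117.001 dB

-117.00 dB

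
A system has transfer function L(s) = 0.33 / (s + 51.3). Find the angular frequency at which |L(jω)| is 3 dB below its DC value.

51.3 rad/s

For a single-pole low-pass, the −3 dB point is at the pole: ω = 51.3 rad/s.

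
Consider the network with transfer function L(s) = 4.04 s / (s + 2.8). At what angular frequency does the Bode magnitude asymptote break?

The single real pole at s = −2.8 gives a corner at ω = 2.8 rad s⁻¹.

2.8 rad s⁻¹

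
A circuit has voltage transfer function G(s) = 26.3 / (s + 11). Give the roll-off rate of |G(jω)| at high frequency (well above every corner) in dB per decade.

-20 dB/decade

With 0 zeros and 1 pole, the high-frequency asymptotic slope is 20 × (0 − 1) = -20 dB/decade.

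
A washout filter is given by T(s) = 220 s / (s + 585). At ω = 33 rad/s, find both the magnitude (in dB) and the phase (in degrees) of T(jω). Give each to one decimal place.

|T| = 21.9 dB, ∠T = 86.8°

|j33| = 33
|j33 + 585| = √(33² + 585²) = 585.9
|T(j33)| = 220 × 33 / 585.9 = 12.391
20 log₁₀(12.391) = 21.86 dB
∠(j33) = 90.00°
∠(j33 + 585) = arctan(33/585) = 3.23°
∠T(j33) = 90.00° − 3.23° = 86.77°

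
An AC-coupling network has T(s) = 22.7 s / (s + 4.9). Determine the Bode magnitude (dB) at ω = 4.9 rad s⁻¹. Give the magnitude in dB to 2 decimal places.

|j4.9| = 4.9
|j4.9 + 4.9| = √(4.9² + 4.9²) = 6.93
|T(j4.9)| = 22.7 × 4.9 / 6.93 = 16.051
20 log₁₀(16.051) = 24.110 dB

24.11 dB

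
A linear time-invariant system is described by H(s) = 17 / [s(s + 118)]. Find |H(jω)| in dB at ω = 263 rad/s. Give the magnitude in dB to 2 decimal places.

|j263 + 118| = √(263² + 118²) = 288.3
|j263| = 263
|H(j263)| = 17 / (288.3 × 263) = 0.00022424
20 log₁₀(0.00022424) = -72.986 dB

-72.99 dB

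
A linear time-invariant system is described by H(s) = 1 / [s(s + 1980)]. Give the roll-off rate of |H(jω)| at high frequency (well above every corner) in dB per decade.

-40 dB/decade

With 0 zeros and 2 poles, the high-frequency asymptotic slope is 20 × (0 − 2) = -40 dB/decade.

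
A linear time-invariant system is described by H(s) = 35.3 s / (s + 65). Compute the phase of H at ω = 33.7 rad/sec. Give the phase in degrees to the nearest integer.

∠(j33.7) = 90.00°
∠(j33.7 + 65) = arctan(33.7/65) = 27.41°
∠H(j33.7) = 90.00° − 27.41° = 62.59°

63°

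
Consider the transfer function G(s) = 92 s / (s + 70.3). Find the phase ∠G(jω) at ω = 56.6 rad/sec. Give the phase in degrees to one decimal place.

51.2°

∠(j56.6) = 90.00°
∠(j56.6 + 70.3) = arctan(56.6/70.3) = 38.84°
∠G(j56.6) = 90.00° − 38.84° = 51.16°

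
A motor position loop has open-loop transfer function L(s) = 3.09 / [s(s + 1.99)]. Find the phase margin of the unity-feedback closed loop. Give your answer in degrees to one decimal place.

56.8°

Gain crossover: |L(jω)| = 1 at ω ≈ 1.3 rad/s.
∠L(j1.3) = −90° − arctan(1.3/1.99) ≈ -123.15°
PM = 180° + (-123.15°) = 56.85°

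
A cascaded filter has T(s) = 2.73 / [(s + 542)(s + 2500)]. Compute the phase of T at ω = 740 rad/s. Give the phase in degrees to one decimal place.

∠(j740 + 542) = arctan(740/542) = 53.78°
∠(j740 + 2500) = arctan(740/2500) = 16.49°
∠T(j740) = − (53.78° + 16.49°) = -70.27°

-70.3 deg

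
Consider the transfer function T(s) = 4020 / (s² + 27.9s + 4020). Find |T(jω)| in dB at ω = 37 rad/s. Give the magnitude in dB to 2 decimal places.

|(j37)² + 27.9(j37) + 4020| = |2651 + j1032.3| = 2845
|T(j37)| = 4020 / 2845 = 1.4131
20 log₁₀(1.4131) = 3.003 dB

3.00 dB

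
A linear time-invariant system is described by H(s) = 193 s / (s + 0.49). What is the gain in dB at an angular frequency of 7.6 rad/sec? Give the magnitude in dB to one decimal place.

|j7.6| = 7.6
|j7.6 + 0.49| = √(7.6² + 0.49²) = 7.616
|H(j7.6)| = 193 × 7.6 / 7.616 = 192.6
20 log₁₀(192.6) = 45.69 dB

45.7 dB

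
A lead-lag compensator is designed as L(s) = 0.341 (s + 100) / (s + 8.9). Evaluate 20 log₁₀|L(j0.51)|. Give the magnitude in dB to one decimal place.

|j0.51 + 100| = √(0.51² + 100²) = 100
|j0.51 + 8.9| = √(0.51² + 8.9²) = 8.915
|L(j0.51)| = 0.341 × 100 / 8.915 = 3.8252
20 log₁₀(3.8252) = 11.65 dB

11.7 dB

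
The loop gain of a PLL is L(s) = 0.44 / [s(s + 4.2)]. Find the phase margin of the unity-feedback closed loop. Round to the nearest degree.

Gain crossover: |L(jω)| = 1 at ω ≈ 0.105 rad/s.
∠L(j0.105) = −90° − arctan(0.105/4.2) ≈ -91.43°
PM = 180° + (-91.43°) = 88.57°

89°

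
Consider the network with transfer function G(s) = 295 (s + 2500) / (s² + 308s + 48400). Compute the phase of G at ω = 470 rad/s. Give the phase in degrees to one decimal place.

-129.3°

∠(j470 + 2500) = arctan(470/2500) = 10.65°
∠[(j470)² + 308(j470) + 48400] = ∠[-1.725e+05 + j1.4476e+05] = 140.00°
∠G(j470) = 10.65° − 140.00° = -129.35°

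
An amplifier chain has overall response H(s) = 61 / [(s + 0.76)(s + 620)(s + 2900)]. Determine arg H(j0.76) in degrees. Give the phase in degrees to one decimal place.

-45.1°

∠(j0.76 + 0.76) = arctan(0.76/0.76) = 45.00°
∠(j0.76 + 620) = arctan(0.76/620) = 0.07°
∠(j0.76 + 2900) = arctan(0.76/2900) = 0.02°
∠H(j0.76) = − (45.00° + 0.07° + 0.02°) = -45.09°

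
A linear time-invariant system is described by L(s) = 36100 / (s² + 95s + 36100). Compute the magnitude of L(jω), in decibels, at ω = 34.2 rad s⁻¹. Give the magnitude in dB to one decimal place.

|(j34.2)² + 95(j34.2) + 36100| = |34930 + j3249| = 3.508e+04
|L(j34.2)| = 36100 / 3.508e+04 = 1.029
20 log₁₀(1.029) = 0.25 dB

0.2 dB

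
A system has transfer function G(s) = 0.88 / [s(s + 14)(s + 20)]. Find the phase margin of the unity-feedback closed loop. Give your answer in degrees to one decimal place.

Gain crossover: |G(jω)| = 1 at ω ≈ 0.00314 rad s⁻¹.
∠G(j0.00314) = −90° − arctan(0.00314/14) − arctan(0.00314/20) ≈ -90.02°
PM = 180° + (-90.02°) = 89.98°

90.0°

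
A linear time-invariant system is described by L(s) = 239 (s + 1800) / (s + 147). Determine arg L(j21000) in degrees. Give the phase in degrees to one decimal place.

-4.5 deg

∠(j21000 + 1800) = arctan(21000/1800) = 85.10°
∠(j21000 + 147) = arctan(21000/147) = 89.60°
∠L(j21000) = 85.10° − 89.60° = -4.50°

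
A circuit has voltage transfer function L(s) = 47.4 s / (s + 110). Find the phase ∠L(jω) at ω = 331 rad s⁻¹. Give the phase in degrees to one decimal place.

∠(j331) = 90.00°
∠(j331 + 110) = arctan(331/110) = 71.62°
∠L(j331) = 90.00° − 71.62° = 18.38°

18.4°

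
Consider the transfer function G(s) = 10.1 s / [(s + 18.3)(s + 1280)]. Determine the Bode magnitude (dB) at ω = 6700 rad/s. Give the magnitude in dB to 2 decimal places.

-56.59 dB

|j6700| = 6700
|j6700 + 18.3| = √(6700² + 18.3²) = 6700
|j6700 + 1280| = √(6700² + 1280²) = 6821
|G(j6700)| = 10.1 × 6700 / (6700 × 6821) = 0.0014807
20 log₁₀(0.0014807) = -56.591 dB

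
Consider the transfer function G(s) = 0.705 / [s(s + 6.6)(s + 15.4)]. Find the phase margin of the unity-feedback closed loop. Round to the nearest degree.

90°

Gain crossover: |G(jω)| = 1 at ω ≈ 0.00694 rad/s.
∠G(j0.00694) = −90° − arctan(0.00694/6.6) − arctan(0.00694/15.4) ≈ -90.09°
PM = 180° + (-90.09°) = 89.91°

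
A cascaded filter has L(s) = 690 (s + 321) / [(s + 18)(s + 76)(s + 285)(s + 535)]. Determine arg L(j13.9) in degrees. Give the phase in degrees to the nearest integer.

∠(j13.9 + 321) = arctan(13.9/321) = 2.48°
∠(j13.9 + 18) = arctan(13.9/18) = 37.68°
∠(j13.9 + 76) = arctan(13.9/76) = 10.36°
∠(j13.9 + 285) = arctan(13.9/285) = 2.79°
∠(j13.9 + 535) = arctan(13.9/535) = 1.49°
∠L(j13.9) = 2.48° − (37.68° + 10.36° + 2.79° + 1.49°) = -49.84°

-50°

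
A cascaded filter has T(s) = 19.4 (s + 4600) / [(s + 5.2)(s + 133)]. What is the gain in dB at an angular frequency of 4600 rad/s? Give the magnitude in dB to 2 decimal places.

-44.49 dB

|j4600 + 4600| = √(4600² + 4600²) = 6505
|j4600 + 5.2| = √(4600² + 5.2²) = 4600
|j4600 + 133| = √(4600² + 133²) = 4602
|T(j4600)| = 19.4 × 6505 / (4600 × 4602) = 0.0059618
20 log₁₀(0.0059618) = -44.492 dB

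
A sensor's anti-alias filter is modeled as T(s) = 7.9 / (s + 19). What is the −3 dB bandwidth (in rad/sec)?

19 rad/sec

For a single-pole low-pass, the −3 dB point is at the pole: ω = 19 rad/sec.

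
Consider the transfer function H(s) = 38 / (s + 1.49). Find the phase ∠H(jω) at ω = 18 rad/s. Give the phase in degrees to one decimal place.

-85.3°

∠(j18 + 1.49) = arctan(18/1.49) = 85.27°
∠H(j18) = −85.27° = -85.27°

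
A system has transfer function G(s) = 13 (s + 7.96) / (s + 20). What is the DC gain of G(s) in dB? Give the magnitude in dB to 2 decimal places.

14.28 dB

G(0) = 13 × 7.96 / 20 = 5.174
20 log₁₀(5.174) = 14.277 dB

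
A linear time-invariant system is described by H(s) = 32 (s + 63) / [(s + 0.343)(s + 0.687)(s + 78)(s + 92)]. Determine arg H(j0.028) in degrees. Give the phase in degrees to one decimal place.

-7.0 deg

∠(j0.028 + 63) = arctan(0.028/63) = 0.03°
∠(j0.028 + 0.343) = arctan(0.028/0.343) = 4.67°
∠(j0.028 + 0.687) = arctan(0.028/0.687) = 2.33°
∠(j0.028 + 78) = arctan(0.028/78) = 0.02°
∠(j0.028 + 92) = arctan(0.028/92) = 0.02°
∠H(j0.028) = 0.03° − (4.67° + 2.33° + 0.02° + 0.02°) = -7.01°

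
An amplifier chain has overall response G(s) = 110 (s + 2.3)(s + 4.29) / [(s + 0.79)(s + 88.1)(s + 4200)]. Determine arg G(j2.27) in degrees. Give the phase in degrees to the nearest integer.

∠(j2.27 + 2.3) = arctan(2.27/2.3) = 44.62°
∠(j2.27 + 4.29) = arctan(2.27/4.29) = 27.88°
∠(j2.27 + 0.79) = arctan(2.27/0.79) = 70.81°
∠(j2.27 + 88.1) = arctan(2.27/88.1) = 1.48°
∠(j2.27 + 4200) = arctan(2.27/4200) = 0.03°
∠G(j2.27) = 44.62° + 27.88° − (70.81° + 1.48° + 0.03°) = 0.19°

0°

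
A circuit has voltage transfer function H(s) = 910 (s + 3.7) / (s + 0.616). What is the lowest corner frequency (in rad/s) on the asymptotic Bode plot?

Break frequencies occur at each pole and zero magnitude: 0.616 rad/s, 3.7 rad/s.
The lowest is 0.616 rad/s.

0.616 rad/s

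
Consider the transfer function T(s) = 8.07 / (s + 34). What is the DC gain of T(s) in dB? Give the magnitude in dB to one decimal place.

-12.5 dB

T(0) = 8.07 / 34 = 0.23735
20 log₁₀(0.23735) = -12.49 dB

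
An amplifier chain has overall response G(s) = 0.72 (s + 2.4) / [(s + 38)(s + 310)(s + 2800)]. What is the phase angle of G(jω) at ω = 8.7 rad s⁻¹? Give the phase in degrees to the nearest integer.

60°

∠(j8.7 + 2.4) = arctan(8.7/2.4) = 74.58°
∠(j8.7 + 38) = arctan(8.7/38) = 12.90°
∠(j8.7 + 310) = arctan(8.7/310) = 1.61°
∠(j8.7 + 2800) = arctan(8.7/2800) = 0.18°
∠G(j8.7) = 74.58° − (12.90° + 1.61° + 0.18°) = 59.90°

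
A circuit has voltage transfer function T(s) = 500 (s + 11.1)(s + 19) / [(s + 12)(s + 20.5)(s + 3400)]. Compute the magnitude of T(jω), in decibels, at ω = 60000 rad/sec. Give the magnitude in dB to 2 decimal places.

|j60000 + 11.1| = √(60000² + 11.1²) = 6e+04
|j60000 + 19| = √(60000² + 19²) = 6e+04
|j60000 + 12| = √(60000² + 12²) = 6e+04
|j60000 + 20.5| = √(60000² + 20.5²) = 6e+04
|j60000 + 3400| = √(60000² + 3400²) = 6.01e+04
|T(j60000)| = 500 × 6e+04 × 6e+04 / (6e+04 × 6e+04 × 6.01e+04) = 0.00832
20 log₁₀(0.00832) = -41.598 dB

-41.60 dB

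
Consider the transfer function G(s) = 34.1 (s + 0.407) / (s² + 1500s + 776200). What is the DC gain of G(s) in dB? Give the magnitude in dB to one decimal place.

G(0) = 34.1 × 0.407 / 776200 = 1.788e-05
20 log₁₀(1.788e-05) = -94.95 dB

-95.0 dB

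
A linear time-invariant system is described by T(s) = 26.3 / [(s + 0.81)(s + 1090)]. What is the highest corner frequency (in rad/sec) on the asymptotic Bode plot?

Break frequencies occur at each pole and zero magnitude: 0.81 rad/sec, 1090 rad/sec.
The highest is 1090 rad/sec.

1090 rad/sec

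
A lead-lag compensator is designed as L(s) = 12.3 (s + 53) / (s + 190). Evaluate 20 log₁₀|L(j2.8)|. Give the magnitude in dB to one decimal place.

|j2.8 + 53| = √(2.8² + 53²) = 53.07
|j2.8 + 190| = √(2.8² + 190²) = 190
|L(j2.8)| = 12.3 × 53.07 / 190 = 3.4355
20 log₁₀(3.4355) = 10.72 dB

10.7 dB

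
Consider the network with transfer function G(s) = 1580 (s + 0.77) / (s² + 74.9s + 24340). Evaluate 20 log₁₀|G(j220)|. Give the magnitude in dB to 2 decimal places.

|j220 + 0.77| = √(220² + 0.77²) = 220
|(j220)² + 74.9(j220) + 24340| = |-24060 + j16478| = 2.916e+04
|G(j220)| = 1580 × 220 / 2.916e+04 = 11.92
20 log₁₀(11.92) = 21.525 dB

21.53 dB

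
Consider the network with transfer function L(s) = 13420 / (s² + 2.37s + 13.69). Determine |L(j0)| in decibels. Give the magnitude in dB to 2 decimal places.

L(0) = 13420 / 13.69 = 980.28
20 log₁₀(980.28) = 59.827 dB

59.83 dB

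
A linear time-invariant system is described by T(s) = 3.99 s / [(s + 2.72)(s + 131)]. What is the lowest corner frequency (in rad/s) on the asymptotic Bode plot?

2.72 rad/s

Break frequencies occur at each pole and zero magnitude: 2.72 rad/s, 131 rad/s.
The lowest is 2.72 rad/s.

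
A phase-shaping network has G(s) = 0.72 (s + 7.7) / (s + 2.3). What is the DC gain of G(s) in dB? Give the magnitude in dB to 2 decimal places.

7.64 dB

G(0) = 0.72 × 7.7 / 2.3 = 2.4104
20 log₁₀(2.4104) = 7.642 dB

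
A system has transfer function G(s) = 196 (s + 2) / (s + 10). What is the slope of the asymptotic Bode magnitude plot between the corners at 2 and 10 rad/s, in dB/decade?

In this band the factors already past their corner are: zero at 2; net slope = 20 dB/decade.

20 dB/decade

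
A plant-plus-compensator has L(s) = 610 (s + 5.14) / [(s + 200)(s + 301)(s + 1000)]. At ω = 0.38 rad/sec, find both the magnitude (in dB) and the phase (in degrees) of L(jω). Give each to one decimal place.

|j0.38 + 5.14| = √(0.38² + 5.14²) = 5.154
|j0.38 + 200| = √(0.38² + 200²) = 200
|j0.38 + 301| = √(0.38² + 301²) = 301
|j0.38 + 1000| = √(0.38² + 1000²) = 1000
|L(j0.38)| = 610 × 5.154 / (200 × 301 × 1000) = 5.2225e-05
20 log₁₀(5.2225e-05) = -85.64 dB
∠(j0.38 + 5.14) = arctan(0.38/5.14) = 4.23°
∠(j0.38 + 200) = arctan(0.38/200) = 0.11°
∠(j0.38 + 301) = arctan(0.38/301) = 0.07°
∠(j0.38 + 1000) = arctan(0.38/1000) = 0.02°
∠L(j0.38) = 4.23° − (0.11° + 0.07° + 0.02°) = 4.03°

|L| = -85.6 dB, ∠L = 4.0°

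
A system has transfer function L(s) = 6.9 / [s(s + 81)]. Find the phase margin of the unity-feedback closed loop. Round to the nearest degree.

90°

Gain crossover: |L(jω)| = 1 at ω ≈ 0.0852 rad/s.
∠L(j0.0852) = −90° − arctan(0.0852/81) ≈ -90.06°
PM = 180° + (-90.06°) = 89.94°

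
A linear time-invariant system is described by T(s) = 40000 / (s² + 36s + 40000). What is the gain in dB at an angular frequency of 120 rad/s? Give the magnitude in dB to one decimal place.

|(j120)² + 36(j120) + 40000| = |25600 + j4320| = 2.596e+04
|T(j120)| = 40000 / 2.596e+04 = 1.5407
20 log₁₀(1.5407) = 3.75 dB

3.8 dB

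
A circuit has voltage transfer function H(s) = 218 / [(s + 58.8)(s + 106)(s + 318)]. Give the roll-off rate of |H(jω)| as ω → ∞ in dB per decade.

With 0 zeros and 3 poles, the high-frequency asymptotic slope is 20 × (0 − 3) = -60 dB/decade.

-60 dB/decade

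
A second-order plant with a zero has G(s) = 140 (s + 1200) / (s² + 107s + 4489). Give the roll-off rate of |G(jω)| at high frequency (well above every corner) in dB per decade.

-20 dB/decade

With 1 zero and 2 poles, the high-frequency asymptotic slope is 20 × (1 − 2) = -20 dB/decade.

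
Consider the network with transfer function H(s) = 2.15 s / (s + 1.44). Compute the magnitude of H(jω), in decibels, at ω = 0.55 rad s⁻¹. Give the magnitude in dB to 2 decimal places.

|j0.55| = 0.55
|j0.55 + 1.44| = √(0.55² + 1.44²) = 1.541
|H(j0.55)| = 2.15 × 0.55 / 1.541 = 0.76713
20 log₁₀(0.76713) = -2.303 dB

-2.30 dB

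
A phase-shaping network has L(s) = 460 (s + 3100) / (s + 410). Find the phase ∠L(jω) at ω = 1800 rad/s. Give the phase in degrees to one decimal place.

-47.0°

∠(j1800 + 3100) = arctan(1800/3100) = 30.14°
∠(j1800 + 410) = arctan(1800/410) = 77.17°
∠L(j1800) = 30.14° − 77.17° = -47.03°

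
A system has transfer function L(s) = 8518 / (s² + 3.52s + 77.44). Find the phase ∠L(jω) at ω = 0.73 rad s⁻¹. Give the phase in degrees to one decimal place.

∠[(j0.73)² + 3.52(j0.73) + 77.44] = ∠[76.907 + j2.5696] = 1.91°
∠L(j0.73) = −1.91° = -1.91°

-1.9°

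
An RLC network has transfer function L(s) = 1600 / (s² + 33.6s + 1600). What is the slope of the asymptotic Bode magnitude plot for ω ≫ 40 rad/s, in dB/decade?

-40 dB/decade

With 0 zeros and 2 poles, the high-frequency asymptotic slope is 20 × (0 − 2) = -40 dB/decade.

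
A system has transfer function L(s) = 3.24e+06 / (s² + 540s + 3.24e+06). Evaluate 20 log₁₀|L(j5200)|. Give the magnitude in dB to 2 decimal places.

|(j5200)² + 540(j5200) + 3.24e+06| = |-2.38e+07 + j2.808e+06| = 2.397e+07
|L(j5200)| = 3.24e+06 / 2.397e+07 = 0.1352
20 log₁₀(0.1352) = -17.381 dB

-17.38 dB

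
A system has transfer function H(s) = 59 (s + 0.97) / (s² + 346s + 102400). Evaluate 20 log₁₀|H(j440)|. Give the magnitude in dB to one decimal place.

-16.7 dB

|j440 + 0.97| = √(440² + 0.97²) = 440
|(j440)² + 346(j440) + 102400| = |-91200 + j1.5224e+05| = 1.775e+05
|H(j440)| = 59 × 440 / 1.775e+05 = 0.14628
20 log₁₀(0.14628) = -16.70 dB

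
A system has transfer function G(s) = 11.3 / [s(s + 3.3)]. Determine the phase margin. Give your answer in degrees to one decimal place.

51.1°

Gain crossover: |G(jω)| = 1 at ω ≈ 2.66 rad/s.
∠G(j2.66) = −90° − arctan(2.66/3.3) ≈ -128.92°
PM = 180° + (-128.92°) = 51.08°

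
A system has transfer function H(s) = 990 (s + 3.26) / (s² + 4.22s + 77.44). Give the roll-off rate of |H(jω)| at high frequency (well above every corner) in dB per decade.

-20 dB/decade

With 1 zero and 2 poles, the high-frequency asymptotic slope is 20 × (1 − 2) = -20 dB/decade.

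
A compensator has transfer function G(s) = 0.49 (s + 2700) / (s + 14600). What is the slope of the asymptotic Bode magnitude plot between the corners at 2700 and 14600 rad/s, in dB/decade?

In this band the factors already past their corner are: zero at 2700; net slope = 20 dB/decade.

20 dB/decade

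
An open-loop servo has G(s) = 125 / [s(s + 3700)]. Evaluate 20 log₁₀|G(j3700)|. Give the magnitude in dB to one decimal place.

-103.8 dB

|j3700 + 3700| = √(3700² + 3700²) = 5233
|j3700| = 3700
|G(j3700)| = 125 / (5233 × 3700) = 6.4564e-06
20 log₁₀(6.4564e-06) = -103.80 dB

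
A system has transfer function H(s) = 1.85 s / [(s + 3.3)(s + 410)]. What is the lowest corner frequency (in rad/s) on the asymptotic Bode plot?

Break frequencies occur at each pole and zero magnitude: 3.3 rad/s, 410 rad/s.
The lowest is 3.3 rad/s.

3.3 rad/s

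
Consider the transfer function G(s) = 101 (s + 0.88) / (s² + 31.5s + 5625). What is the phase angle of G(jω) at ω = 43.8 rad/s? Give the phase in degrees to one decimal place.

68.4°

∠(j43.8 + 0.88) = arctan(43.8/0.88) = 88.85°
∠[(j43.8)² + 31.5(j43.8) + 5625] = ∠[3706.6 + j1379.7] = 20.42°
∠G(j43.8) = 88.85° − 20.42° = 68.43°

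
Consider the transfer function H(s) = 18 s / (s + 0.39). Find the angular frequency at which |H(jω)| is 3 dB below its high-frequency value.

For a single-pole high-pass, the −3 dB point is at the pole: ω = 0.39 rad/sec.

0.39 rad/sec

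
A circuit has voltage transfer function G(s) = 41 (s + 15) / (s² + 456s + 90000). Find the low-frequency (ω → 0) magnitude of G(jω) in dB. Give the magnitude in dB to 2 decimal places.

-43.31 dB

G(0) = 41 × 15 / 90000 = 0.0068333
20 log₁₀(0.0068333) = -43.307 dB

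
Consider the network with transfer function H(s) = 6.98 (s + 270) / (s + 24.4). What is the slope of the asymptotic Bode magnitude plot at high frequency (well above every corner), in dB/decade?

With 1 zero and 1 pole, the high-frequency asymptotic slope is 20 × (1 − 1) = 0 dB/decade.

0 dB/decade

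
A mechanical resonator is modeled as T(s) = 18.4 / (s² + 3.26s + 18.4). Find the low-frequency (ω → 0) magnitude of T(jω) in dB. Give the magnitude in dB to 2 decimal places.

T(0) = 18.4 / 18.4 = 1
20 log₁₀(1) = 0.000 dB

0.00 dB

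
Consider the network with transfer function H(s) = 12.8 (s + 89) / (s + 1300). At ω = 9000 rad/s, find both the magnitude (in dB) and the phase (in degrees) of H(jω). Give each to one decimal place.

|H| = 22.1 dB, ∠H = 7.7°

|j9000 + 89| = √(9000² + 89²) = 9000
|j9000 + 1300| = √(9000² + 1300²) = 9093
|H(j9000)| = 12.8 × 9000 / 9093 = 12.669
20 log₁₀(12.669) = 22.05 dB
∠(j9000 + 89) = arctan(9000/89) = 89.43°
∠(j9000 + 1300) = arctan(9000/1300) = 81.78°
∠H(j9000) = 89.43° − 81.78° = 7.65°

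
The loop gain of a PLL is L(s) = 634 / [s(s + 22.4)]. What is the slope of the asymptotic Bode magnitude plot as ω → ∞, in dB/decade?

-40 dB/decade

With 0 zeros and 2 poles, the high-frequency asymptotic slope is 20 × (0 − 2) = -40 dB/decade.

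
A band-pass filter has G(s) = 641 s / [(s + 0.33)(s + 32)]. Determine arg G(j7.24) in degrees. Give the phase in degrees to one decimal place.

∠(j7.24) = 90.00°
∠(j7.24 + 0.33) = arctan(7.24/0.33) = 87.39°
∠(j7.24 + 32) = arctan(7.24/32) = 12.75°
∠G(j7.24) = 90.00° − (87.39° + 12.75°) = -10.14°

-10.1°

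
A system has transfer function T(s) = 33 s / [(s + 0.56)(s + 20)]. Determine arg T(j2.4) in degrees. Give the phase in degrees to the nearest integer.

∠(j2.4) = 90.00°
∠(j2.4 + 0.56) = arctan(2.4/0.56) = 76.87°
∠(j2.4 + 20) = arctan(2.4/20) = 6.84°
∠T(j2.4) = 90.00° − (76.87° + 6.84°) = 6.29°

6°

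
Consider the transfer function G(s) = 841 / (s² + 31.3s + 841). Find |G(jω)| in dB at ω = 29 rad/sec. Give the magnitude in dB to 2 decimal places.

|(j29)² + 31.3(j29) + 841| = |0 + j907.7| = 907.7
|G(j29)| = 841 / 907.7 = 0.92652
20 log₁₀(0.92652) = -0.663 dB

-0.66 dB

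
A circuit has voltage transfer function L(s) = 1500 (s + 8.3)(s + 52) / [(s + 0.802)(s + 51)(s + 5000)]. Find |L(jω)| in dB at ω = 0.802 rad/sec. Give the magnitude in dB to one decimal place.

7.0 dB

|j0.802 + 8.3| = √(0.802² + 8.3²) = 8.339
|j0.802 + 52| = √(0.802² + 52²) = 52.01
|j0.802 + 0.802| = √(0.802² + 0.802²) = 1.134
|j0.802 + 51| = √(0.802² + 51²) = 51.01
|j0.802 + 5000| = √(0.802² + 5000²) = 5000
|L(j0.802)| = 1500 × 8.339 × 52.01 / (1.134 × 51.01 × 5000) = 2.2488
20 log₁₀(2.2488) = 7.04 dB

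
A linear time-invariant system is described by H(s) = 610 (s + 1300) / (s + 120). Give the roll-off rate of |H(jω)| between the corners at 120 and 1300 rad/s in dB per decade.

-20 dB/decade

In this band the factors already past their corner are: pole at 120; net slope = -20 dB/decade.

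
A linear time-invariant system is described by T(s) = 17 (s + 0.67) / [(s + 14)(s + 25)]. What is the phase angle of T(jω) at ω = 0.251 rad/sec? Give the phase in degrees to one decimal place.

∠(j0.251 + 0.67) = arctan(0.251/0.67) = 20.54°
∠(j0.251 + 14) = arctan(0.251/14) = 1.03°
∠(j0.251 + 25) = arctan(0.251/25) = 0.58°
∠T(j0.251) = 20.54° − (1.03° + 0.58°) = 18.93°

18.9 deg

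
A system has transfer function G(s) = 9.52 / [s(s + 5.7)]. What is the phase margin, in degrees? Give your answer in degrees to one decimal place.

74.3°

Gain crossover: |G(jω)| = 1 at ω ≈ 1.61 rad/sec.
∠G(j1.61) = −90° − arctan(1.61/5.7) ≈ -105.75°
PM = 180° + (-105.75°) = 74.25°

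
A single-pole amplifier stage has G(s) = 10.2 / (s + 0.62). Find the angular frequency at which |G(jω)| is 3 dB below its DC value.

For a single-pole low-pass, the −3 dB point is at the pole: ω = 0.62 rad/s.

0.62 rad/s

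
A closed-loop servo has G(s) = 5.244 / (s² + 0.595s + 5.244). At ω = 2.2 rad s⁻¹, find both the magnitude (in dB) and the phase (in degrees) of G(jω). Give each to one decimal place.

|(j2.2)² + 0.595(j2.2) + 5.244| = |0.404 + j1.309| = 1.37
|G(j2.2)| = 5.244 / 1.37 = 3.8279
20 log₁₀(3.8279) = 11.66 dB
∠[(j2.2)² + 0.595(j2.2) + 5.244] = ∠[0.404 + j1.309] = 72.85°
∠G(j2.2) = −72.85° = -72.85°

|G| = 11.7 dB, ∠G = -72.8 deg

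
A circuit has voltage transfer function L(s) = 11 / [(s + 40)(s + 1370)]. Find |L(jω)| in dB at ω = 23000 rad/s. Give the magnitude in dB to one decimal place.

|j23000 + 40| = √(23000² + 40²) = 2.3e+04
|j23000 + 1370| = √(23000² + 1370²) = 2.304e+04
|L(j23000)| = 11 / (2.3e+04 × 2.304e+04) = 2.0757e-08
20 log₁₀(2.0757e-08) = -153.66 dB

-153.7 dB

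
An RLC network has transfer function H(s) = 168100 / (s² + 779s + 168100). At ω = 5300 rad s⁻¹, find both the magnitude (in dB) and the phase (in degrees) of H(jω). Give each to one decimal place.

|H| = -44.5 dB, ∠H = -171.6°

|(j5300)² + 779(j5300) + 168100| = |-2.7922e+07 + j4.1287e+06| = 2.823e+07
|H(j5300)| = 168100 / 2.823e+07 = 0.0059556
20 log₁₀(0.0059556) = -44.50 dB
∠[(j5300)² + 779(j5300) + 168100] = ∠[-2.7922e+07 + j4.1287e+06] = 171.59°
∠H(j5300) = −171.59° = -171.59°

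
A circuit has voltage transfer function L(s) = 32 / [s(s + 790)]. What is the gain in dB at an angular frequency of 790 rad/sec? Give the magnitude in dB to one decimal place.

-88.8 dB

|j790 + 790| = √(790² + 790²) = 1117
|j790| = 790
|L(j790)| = 32 / (1117 × 790) = 3.6256e-05
20 log₁₀(3.6256e-05) = -88.81 dB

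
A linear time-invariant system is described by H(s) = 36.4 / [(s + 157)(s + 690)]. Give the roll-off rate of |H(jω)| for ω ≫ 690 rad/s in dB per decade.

-40 dB/decade

With 0 zeros and 2 poles, the high-frequency asymptotic slope is 20 × (0 − 2) = -40 dB/decade.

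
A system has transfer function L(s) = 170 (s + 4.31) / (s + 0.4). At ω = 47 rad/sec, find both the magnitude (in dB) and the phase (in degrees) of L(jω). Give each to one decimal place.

|j47 + 4.31| = √(47² + 4.31²) = 47.2
|j47 + 0.4| = √(47² + 0.4²) = 47
|L(j47)| = 170 × 47.2 / 47 = 170.71
20 log₁₀(170.71) = 44.65 dB
∠(j47 + 4.31) = arctan(47/4.31) = 84.76°
∠(j47 + 0.4) = arctan(47/0.4) = 89.51°
∠L(j47) = 84.76° − 89.51° = -4.75°

|L| = 44.6 dB, ∠L = -4.8°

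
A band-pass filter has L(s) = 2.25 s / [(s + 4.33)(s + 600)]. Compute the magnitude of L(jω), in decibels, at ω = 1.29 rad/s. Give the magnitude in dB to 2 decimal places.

-59.41 dB

|j1.29| = 1.29
|j1.29 + 4.33| = √(1.29² + 4.33²) = 4.518
|j1.29 + 600| = √(1.29² + 600²) = 600
|L(j1.29)| = 2.25 × 1.29 / (4.518 × 600) = 0.0010707
20 log₁₀(0.0010707) = -59.407 dB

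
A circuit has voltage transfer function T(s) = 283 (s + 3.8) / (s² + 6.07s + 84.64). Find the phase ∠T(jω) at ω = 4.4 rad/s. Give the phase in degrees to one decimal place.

26.9°

∠(j4.4 + 3.8) = arctan(4.4/3.8) = 49.18°
∠[(j4.4)² + 6.07(j4.4) + 84.64] = ∠[65.28 + j26.708] = 22.25°
∠T(j4.4) = 49.18° − 22.25° = 26.93°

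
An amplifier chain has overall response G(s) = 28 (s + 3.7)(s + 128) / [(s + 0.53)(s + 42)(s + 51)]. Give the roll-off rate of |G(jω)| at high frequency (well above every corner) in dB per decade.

-20 dB/decade

With 2 zeros and 3 poles, the high-frequency asymptotic slope is 20 × (2 − 3) = -20 dB/decade.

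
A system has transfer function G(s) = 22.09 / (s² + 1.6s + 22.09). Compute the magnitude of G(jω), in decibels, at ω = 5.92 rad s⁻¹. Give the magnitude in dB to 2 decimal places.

|(j5.92)² + 1.6(j5.92) + 22.09| = |-12.956 + j9.472| = 16.05
|G(j5.92)| = 22.09 / 16.05 = 1.3764
20 log₁₀(1.3764) = 2.775 dB

2.77 dB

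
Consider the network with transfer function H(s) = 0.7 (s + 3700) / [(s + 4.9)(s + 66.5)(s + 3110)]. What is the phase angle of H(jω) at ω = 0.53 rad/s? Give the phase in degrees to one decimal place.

-6.6 deg

∠(j0.53 + 3700) = arctan(0.53/3700) = 0.01°
∠(j0.53 + 4.9) = arctan(0.53/4.9) = 6.17°
∠(j0.53 + 66.5) = arctan(0.53/66.5) = 0.46°
∠(j0.53 + 3110) = arctan(0.53/3110) = 0.01°
∠H(j0.53) = 0.01° − (6.17° + 0.46° + 0.01°) = -6.63°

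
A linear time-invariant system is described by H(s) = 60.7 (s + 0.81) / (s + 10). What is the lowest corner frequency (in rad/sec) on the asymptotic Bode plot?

Break frequencies occur at each pole and zero magnitude: 0.81 rad/sec, 10 rad/sec.
The lowest is 0.81 rad/sec.

0.81 rad/sec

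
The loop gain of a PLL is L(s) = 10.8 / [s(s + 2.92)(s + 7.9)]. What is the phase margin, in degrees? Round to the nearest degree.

Gain crossover: |L(jω)| = 1 at ω ≈ 0.462 rad/sec.
∠L(j0.462) = −90° − arctan(0.462/2.92) − arctan(0.462/7.9) ≈ -102.33°
PM = 180° + (-102.33°) = 77.67°

78°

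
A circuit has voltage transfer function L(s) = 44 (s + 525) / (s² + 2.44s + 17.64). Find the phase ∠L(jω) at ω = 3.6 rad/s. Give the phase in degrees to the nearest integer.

-62°

∠(j3.6 + 525) = arctan(3.6/525) = 0.39°
∠[(j3.6)² + 2.44(j3.6) + 17.64] = ∠[4.68 + j8.784] = 61.95°
∠L(j3.6) = 0.39° − 61.95° = -61.56°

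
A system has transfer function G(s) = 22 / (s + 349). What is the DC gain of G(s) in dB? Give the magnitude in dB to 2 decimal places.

G(0) = 22 / 349 = 0.063037
20 log₁₀(0.063037) = -24.008 dB

-24.01 dB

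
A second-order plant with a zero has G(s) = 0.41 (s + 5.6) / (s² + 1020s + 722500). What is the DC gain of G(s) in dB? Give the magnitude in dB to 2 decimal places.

-109.96 dB

G(0) = 0.41 × 5.6 / 722500 = 3.1779e-06
20 log₁₀(3.1779e-06) = -109.957 dB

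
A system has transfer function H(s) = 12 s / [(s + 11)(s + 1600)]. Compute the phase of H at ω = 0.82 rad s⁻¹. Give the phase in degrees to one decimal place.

∠(j0.82) = 90.00°
∠(j0.82 + 11) = arctan(0.82/11) = 4.26°
∠(j0.82 + 1600) = arctan(0.82/1600) = 0.03°
∠H(j0.82) = 90.00° − (4.26° + 0.03°) = 85.71°

85.7°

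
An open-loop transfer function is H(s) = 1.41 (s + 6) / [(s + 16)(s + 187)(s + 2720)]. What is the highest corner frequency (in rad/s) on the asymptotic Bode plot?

2720 rad/s

Break frequencies occur at each pole and zero magnitude: 6 rad/s, 16 rad/s, 187 rad/s, 2720 rad/s.
The highest is 2720 rad/s.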